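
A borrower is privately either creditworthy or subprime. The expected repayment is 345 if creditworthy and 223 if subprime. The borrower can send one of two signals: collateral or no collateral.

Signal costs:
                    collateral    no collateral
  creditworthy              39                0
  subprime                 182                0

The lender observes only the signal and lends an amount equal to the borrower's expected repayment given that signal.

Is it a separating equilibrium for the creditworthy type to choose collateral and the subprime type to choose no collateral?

Yes

Under separation the lender infers type exactly: collateral → creditworthy (pays 345), no collateral → subprime (pays 223).
Creditworthy: collateral gives 345 − 39 = 306; no collateral gives 223 − 0 = 223. No deviation. ✓
Subprime: no collateral gives 223 − 0 = 223; collateral gives 345 − 182 = 163. No deviation. ✓
Neither type gains from mimicking the other.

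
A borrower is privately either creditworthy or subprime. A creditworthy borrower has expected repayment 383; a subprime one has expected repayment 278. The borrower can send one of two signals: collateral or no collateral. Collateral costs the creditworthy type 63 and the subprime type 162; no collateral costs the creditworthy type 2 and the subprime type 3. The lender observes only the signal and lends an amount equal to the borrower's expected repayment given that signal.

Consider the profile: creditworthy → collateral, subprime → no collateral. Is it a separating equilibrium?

If types separate, collateral earns payment 383 and no collateral earns 278.
Creditworthy: collateral gives 383 − 63 = 320; no collateral gives 278 − 2 = 276. No deviation. ✓
Subprime: no collateral gives 278 − 3 = 275; collateral gives 383 − 162 = 221. No deviation. ✓
Neither type gains from mimicking the other.

Yes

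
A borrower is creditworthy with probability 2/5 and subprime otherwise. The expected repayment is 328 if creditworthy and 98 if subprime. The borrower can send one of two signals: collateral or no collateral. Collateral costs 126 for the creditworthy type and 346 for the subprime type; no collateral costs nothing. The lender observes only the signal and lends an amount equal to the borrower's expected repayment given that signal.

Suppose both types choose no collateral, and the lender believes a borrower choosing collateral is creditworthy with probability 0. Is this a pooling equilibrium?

On the equilibrium path (no collateral) the lender holds the prior 2/5 and pays 2/5·328 + 3/5·98 = 190. Off-path (collateral) belief 0 gives 0·328 + 1·98 = 98.
Creditworthy: no collateral gives 190 − 0 = 190; collateral gives 98 − 126 = -28. Stays. ✓
Subprime: no collateral gives 190 − 0 = 190; collateral gives 98 − 346 = -248. Stays. ✓
Beliefs are Bayes-consistent on-path and both types best-respond.

Yes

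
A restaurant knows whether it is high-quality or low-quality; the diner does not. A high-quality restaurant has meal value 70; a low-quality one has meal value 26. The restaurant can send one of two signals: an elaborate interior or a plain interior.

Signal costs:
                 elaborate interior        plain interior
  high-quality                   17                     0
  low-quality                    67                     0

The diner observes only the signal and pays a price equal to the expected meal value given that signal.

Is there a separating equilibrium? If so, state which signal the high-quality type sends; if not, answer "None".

Try high-quality → elaborate interior, low-quality → plain interior:
  If types separate, elaborate interior earns payment 70 and plain interior earns 26.
  High-quality: elaborate interior gives 70 − 17 = 53; plain interior gives 26 − 0 = 26. No deviation. ✓
  Low-quality: plain interior gives 26 − 0 = 26; elaborate interior gives 70 − 67 = 3. No deviation. ✓
Both hold — the high-quality type sends elaborate interior.

elaborate interior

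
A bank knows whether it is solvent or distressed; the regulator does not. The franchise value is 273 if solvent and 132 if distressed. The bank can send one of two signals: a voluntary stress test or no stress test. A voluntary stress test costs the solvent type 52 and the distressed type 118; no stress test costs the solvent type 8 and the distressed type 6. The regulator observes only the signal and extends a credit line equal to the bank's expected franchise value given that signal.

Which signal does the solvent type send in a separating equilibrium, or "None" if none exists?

Try solvent → stress test, distressed → no stress test:
  If types separate, stress test earns payment 273 and no stress test earns 132.
  Solvent: stress test gives 273 − 52 = 221; no stress test gives 132 − 8 = 124. No deviation. ✓
  Distressed: no stress test gives 132 − 6 = 126; stress test gives 273 − 118 = 155. Would deviate. ✗
Try solvent → no stress test, distressed → stress test:
  If types separate, no stress test earns payment 273 and stress test earns 132.
  Solvent: no stress test gives 273 − 8 = 265; stress test gives 132 − 52 = 80. No deviation. ✓
  Distressed: stress test gives 132 − 118 = 14; no stress test gives 273 − 6 = 267. Would deviate. ✗
Neither assignment is incentive-compatible.

None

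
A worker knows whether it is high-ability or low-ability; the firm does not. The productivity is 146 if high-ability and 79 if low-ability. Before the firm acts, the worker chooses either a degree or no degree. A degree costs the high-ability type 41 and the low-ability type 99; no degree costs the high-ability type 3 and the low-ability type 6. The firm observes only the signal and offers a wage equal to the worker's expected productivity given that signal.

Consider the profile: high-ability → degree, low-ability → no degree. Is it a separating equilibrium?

If types separate, degree earns payment 146 and no degree earns 79.
High-ability: degree gives 146 − 41 = 105; no degree gives 79 − 3 = 76. No deviation. ✓
Low-ability: no degree gives 79 − 6 = 73; degree gives 146 − 99 = 47. No deviation. ✓
Both incentive constraints hold.

Yes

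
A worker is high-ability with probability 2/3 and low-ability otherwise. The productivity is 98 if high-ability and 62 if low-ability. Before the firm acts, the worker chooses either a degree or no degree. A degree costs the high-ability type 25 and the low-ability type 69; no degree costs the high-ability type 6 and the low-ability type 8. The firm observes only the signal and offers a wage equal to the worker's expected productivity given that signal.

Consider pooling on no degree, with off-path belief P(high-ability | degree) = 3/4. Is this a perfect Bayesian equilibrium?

Yes

At the pooled signal (no degree) the firm holds the prior 2/3 and pays 2/3·98 + 1/3·62 = 86. Off-path (degree) belief 3/4 gives 3/4·98 + 1/4·62 = 89.
High-ability: no degree gives 86 − 6 = 80; degree gives 89 − 25 = 64. Stays. ✓
Low-ability: no degree gives 86 − 8 = 78; degree gives 89 − 69 = 20. Stays. ✓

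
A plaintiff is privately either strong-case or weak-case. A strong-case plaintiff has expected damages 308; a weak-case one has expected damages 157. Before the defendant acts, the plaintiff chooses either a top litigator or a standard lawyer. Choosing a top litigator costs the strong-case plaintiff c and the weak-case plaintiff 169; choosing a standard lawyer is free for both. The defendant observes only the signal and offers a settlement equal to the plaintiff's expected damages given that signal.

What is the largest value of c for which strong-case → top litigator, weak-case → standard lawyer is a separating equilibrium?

151

Under separation: top litigator → strong-case (pays 308); standard lawyer → weak-case (pays 157).
Weak-case: 157 − 0 = 157 ≥ 308 − 169 = 139. Holds regardless of c. ✓
Strong-case: 308 − c ≥ 157 − 0, so c ≤ 308 − 157 = 151.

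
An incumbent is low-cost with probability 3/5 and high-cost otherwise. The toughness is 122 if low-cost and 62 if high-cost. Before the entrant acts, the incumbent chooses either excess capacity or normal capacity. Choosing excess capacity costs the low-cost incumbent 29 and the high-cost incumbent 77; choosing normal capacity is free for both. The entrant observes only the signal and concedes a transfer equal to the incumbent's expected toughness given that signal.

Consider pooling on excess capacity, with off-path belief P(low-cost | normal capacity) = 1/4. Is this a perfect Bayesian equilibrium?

At the pooled signal (excess capacity) the entrant holds the prior 3/5 and pays 3/5·122 + 2/5·62 = 98. Off-path (normal capacity) belief 1/4 gives 1/4·122 + 3/4·62 = 77.
Low-cost: excess capacity gives 98 − 29 = 69; normal capacity gives 77 − 0 = 77. Deviates. ✗
High-cost: excess capacity gives 98 − 77 = 21; normal capacity gives 77 − 0 = 77. Deviates. ✗

No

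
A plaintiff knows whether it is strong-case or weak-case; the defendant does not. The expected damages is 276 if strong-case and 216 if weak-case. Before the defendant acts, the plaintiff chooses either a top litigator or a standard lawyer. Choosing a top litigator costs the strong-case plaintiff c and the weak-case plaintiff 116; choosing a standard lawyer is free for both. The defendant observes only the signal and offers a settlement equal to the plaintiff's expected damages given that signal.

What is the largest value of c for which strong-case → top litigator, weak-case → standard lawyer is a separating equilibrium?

Under separation: top litigator → strong-case (pays 276); standard lawyer → weak-case (pays 216).
Weak-case: 216 − 0 = 216 ≥ 276 − 116 = 160. Holds regardless of c. ✓
Strong-case: 276 − c ≥ 216 − 0, so c ≤ 276 − 216 = 60.

60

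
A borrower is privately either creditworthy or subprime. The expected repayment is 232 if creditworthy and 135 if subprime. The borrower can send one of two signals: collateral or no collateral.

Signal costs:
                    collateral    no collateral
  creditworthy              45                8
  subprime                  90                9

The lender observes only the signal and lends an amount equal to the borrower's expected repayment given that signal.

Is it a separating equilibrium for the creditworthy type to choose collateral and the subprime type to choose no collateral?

If types separate, collateral earns payment 232 and no collateral earns 135.
Creditworthy: collateral gives 232 − 45 = 187; no collateral gives 135 − 8 = 127. No deviation. ✓
Subprime: no collateral gives 135 − 9 = 126; collateral gives 232 − 90 = 142. Would deviate. ✗

No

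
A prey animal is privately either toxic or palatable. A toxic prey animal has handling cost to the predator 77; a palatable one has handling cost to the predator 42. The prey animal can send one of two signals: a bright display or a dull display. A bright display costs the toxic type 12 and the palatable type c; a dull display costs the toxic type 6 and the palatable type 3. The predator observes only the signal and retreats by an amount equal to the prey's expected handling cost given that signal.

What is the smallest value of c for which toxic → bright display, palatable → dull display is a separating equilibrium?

Under separation: bright display → toxic (pays 77); dull display → palatable (pays 42).
Toxic: 77 − 12 = 65 ≥ 42 − 6 = 36. Holds regardless of c. ✓
Palatable: 42 − 3 ≥ 77 − c, so c ≥ 77 − 39 = 38.

38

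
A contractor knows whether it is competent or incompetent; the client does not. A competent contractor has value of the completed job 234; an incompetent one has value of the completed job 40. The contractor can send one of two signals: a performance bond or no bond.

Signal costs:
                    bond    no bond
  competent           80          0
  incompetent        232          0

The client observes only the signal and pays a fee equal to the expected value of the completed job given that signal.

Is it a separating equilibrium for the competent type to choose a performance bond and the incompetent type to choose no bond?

If types separate, bond earns payment 234 and no bond earns 40.
Competent: bond gives 234 − 80 = 154; no bond gives 40 − 0 = 40. No deviation. ✓
Incompetent: no bond gives 40 − 0 = 40; bond gives 234 − 232 = 2. No deviation. ✓
Both incentive constraints hold.

Yes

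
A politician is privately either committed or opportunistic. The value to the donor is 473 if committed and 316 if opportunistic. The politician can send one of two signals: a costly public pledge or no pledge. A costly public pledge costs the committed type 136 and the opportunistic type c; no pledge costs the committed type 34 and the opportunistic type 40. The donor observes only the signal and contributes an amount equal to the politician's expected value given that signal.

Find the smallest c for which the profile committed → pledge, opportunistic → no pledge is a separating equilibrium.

Under separation: pledge → committed (pays 473); no pledge → opportunistic (pays 316).
Committed: 473 − 136 = 337 ≥ 316 − 34 = 282. Holds regardless of c. ✓
Opportunistic: 316 − 40 ≥ 473 − c, so c ≥ 473 − 276 = 197.

197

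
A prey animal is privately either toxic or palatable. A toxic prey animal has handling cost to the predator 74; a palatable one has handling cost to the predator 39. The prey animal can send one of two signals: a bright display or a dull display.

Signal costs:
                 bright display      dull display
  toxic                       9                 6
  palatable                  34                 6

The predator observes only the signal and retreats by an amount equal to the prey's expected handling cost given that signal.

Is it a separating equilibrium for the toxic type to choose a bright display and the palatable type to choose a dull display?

If types separate, bright display earns payment 74 and dull display earns 39.
Toxic: bright display gives 74 − 9 = 65; dull display gives 39 − 6 = 33. No deviation. ✓
Palatable: dull display gives 39 − 6 = 33; bright display gives 74 − 34 = 40. Would deviate. ✗

No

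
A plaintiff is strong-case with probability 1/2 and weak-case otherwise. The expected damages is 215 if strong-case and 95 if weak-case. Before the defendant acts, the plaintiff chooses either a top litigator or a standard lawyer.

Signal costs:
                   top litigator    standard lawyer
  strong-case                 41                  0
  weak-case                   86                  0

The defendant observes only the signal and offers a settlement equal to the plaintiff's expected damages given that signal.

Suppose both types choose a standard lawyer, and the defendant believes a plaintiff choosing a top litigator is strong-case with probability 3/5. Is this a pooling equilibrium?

Yes

On the equilibrium path (standard lawyer) the defendant holds the prior 1/2 and pays 1/2·215 + 1/2·95 = 155. Off-path (top litigator) belief 3/5 gives 3/5·215 + 2/5·95 = 167.
Strong-case: standard lawyer gives 155 − 0 = 155; top litigator gives 167 − 41 = 126. Stays. ✓
Weak-case: standard lawyer gives 155 − 0 = 155; top litigator gives 167 − 86 = 81. Stays. ✓
Beliefs are Bayes-consistent on-path and both types best-respond.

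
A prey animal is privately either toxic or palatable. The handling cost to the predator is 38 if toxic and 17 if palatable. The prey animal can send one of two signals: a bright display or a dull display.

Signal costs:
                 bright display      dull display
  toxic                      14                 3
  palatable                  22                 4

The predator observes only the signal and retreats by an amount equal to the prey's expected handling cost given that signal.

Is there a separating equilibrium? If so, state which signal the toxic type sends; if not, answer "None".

None

Try toxic → bright display, palatable → dull display:
  Under separation the predator infers type exactly: bright display → toxic (pays 38), dull display → palatable (pays 17).
  Toxic: bright display gives 38 − 14 = 24; dull display gives 17 − 3 = 14. No deviation. ✓
  Palatable: dull display gives 17 − 4 = 13; bright display gives 38 − 22 = 16. Would deviate. ✗
Try toxic → dull display, palatable → bright display:
  Under separation the predator infers type exactly: dull display → toxic (pays 38), bright display → palatable (pays 17).
  Toxic: dull display gives 38 − 3 = 35; bright display gives 17 − 14 = 3. No deviation. ✓
  Palatable: bright display gives 17 − 22 = -5; dull display gives 38 − 4 = 34. Would deviate. ✗
Neither assignment is incentive-compatible.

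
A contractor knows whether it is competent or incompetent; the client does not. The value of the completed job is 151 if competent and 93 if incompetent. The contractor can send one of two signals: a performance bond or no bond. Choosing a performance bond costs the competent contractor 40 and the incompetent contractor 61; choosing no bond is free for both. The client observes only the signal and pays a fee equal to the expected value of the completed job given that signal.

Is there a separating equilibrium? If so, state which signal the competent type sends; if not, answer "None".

Try competent → bond, incompetent → no bond:
  If types separate, bond earns payment 151 and no bond earns 93.
  Competent: bond gives 151 − 40 = 111; no bond gives 93 − 0 = 93. No deviation. ✓
  Incompetent: no bond gives 93 − 0 = 93; bond gives 151 − 61 = 90. No deviation. ✓
Both hold — the competent type sends bond.

bond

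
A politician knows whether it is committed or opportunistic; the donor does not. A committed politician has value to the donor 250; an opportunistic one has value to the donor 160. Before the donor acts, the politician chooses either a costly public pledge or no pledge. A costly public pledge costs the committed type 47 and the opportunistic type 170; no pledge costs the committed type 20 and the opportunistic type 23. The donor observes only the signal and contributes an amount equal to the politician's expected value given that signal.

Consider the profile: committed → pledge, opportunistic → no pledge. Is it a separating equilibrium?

If types separate, pledge earns payment 250 and no pledge earns 160.
Committed: pledge gives 250 − 47 = 203; no pledge gives 160 − 20 = 140. No deviation. ✓
Opportunistic: no pledge gives 160 − 23 = 137; pledge gives 250 − 170 = 80. No deviation. ✓
Both incentive constraints hold.

Yes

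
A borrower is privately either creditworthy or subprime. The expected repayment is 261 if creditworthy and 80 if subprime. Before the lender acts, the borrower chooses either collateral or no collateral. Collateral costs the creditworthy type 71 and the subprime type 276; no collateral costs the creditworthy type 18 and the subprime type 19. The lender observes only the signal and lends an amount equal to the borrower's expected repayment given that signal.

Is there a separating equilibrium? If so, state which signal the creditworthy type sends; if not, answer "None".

collateral

Try creditworthy → collateral, subprime → no collateral:
  Under separation the lender infers type exactly: collateral → creditworthy (pays 261), no collateral → subprime (pays 80).
  Creditworthy: collateral gives 261 − 71 = 190; no collateral gives 80 − 18 = 62. No deviation. ✓
  Subprime: no collateral gives 80 − 19 = 61; collateral gives 261 − 276 = -15. No deviation. ✓
Both hold — the creditworthy type sends collateral.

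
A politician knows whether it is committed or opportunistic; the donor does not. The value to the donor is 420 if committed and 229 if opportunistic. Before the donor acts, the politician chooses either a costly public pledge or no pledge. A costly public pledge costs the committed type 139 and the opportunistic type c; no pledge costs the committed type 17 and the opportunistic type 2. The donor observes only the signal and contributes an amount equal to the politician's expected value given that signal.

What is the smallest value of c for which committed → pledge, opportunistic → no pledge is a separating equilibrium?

Under separation: pledge → committed (pays 420); no pledge → opportunistic (pays 229).
Committed: 420 − 139 = 281 ≥ 229 − 17 = 212. Holds regardless of c. ✓
Opportunistic: 229 − 2 ≥ 420 − c, so c ≥ 420 − 227 = 193.

193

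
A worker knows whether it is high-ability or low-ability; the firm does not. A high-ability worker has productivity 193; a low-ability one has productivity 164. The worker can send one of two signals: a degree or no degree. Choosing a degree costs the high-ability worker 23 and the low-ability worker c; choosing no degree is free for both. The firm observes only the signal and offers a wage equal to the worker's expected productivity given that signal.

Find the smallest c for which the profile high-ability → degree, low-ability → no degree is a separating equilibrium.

29

Under separation: degree → high-ability (pays 193); no degree → low-ability (pays 164).
High-ability: 193 − 23 = 170 ≥ 164 − 0 = 164. Holds regardless of c. ✓
Low-ability: 164 − 0 ≥ 193 − c, so c ≥ 193 − 164 = 29.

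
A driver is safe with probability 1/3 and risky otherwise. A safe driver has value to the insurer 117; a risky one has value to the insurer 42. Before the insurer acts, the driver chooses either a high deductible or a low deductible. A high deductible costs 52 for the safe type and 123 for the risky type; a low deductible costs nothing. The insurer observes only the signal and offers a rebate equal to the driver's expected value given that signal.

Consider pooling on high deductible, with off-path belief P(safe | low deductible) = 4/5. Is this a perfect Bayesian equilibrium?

No

At the pooled signal (high deductible) the insurer holds the prior 1/3 and pays 1/3·117 + 2/3·42 = 67. Off-path (low deductible) belief 4/5 gives 4/5·117 + 1/5·42 = 102.
Safe: high deductible gives 67 − 52 = 15; low deductible gives 102 − 0 = 102. Deviates. ✗
Risky: high deductible gives 67 − 123 = -56; low deductible gives 102 − 0 = 102. Deviates. ✗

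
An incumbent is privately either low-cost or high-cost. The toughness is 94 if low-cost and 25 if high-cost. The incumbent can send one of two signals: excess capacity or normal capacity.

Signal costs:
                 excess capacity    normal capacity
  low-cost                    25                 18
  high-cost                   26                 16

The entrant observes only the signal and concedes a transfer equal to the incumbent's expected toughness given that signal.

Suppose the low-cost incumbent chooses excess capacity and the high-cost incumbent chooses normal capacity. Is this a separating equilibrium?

If types separate, excess capacity earns payment 94 and normal capacity earns 25.
Low-cost: excess capacity gives 94 − 25 = 69; normal capacity gives 25 − 18 = 7. No deviation. ✓
High-cost: normal capacity gives 25 − 16 = 9; excess capacity gives 94 − 26 = 68. Would deviate. ✗

No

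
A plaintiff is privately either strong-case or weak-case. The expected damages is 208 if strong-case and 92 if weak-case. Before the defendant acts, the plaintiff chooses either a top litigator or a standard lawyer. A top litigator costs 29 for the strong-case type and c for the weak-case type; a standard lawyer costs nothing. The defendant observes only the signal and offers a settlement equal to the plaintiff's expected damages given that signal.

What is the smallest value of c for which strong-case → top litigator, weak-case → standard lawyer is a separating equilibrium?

Under separation: top litigator → strong-case (pays 208); standard lawyer → weak-case (pays 92).
Strong-case: 208 − 29 = 179 ≥ 92 − 0 = 92. Holds regardless of c. ✓
Weak-case: 92 − 0 ≥ 208 − c, so c ≥ 208 − 92 = 116.

116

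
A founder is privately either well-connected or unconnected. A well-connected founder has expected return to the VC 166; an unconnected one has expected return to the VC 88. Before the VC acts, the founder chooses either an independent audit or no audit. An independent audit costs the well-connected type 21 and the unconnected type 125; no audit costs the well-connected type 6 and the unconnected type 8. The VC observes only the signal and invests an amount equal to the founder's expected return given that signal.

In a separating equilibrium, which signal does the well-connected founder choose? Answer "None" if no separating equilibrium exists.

audit

Try well-connected → audit, unconnected → no audit:
  Under separation the VC infers type exactly: audit → well-connected (pays 166), no audit → unconnected (pays 88).
  Well-connected: audit gives 166 − 21 = 145; no audit gives 88 − 6 = 82. No deviation. ✓
  Unconnected: no audit gives 88 − 8 = 80; audit gives 166 − 125 = 41. No deviation. ✓
Both hold — the well-connected type sends audit.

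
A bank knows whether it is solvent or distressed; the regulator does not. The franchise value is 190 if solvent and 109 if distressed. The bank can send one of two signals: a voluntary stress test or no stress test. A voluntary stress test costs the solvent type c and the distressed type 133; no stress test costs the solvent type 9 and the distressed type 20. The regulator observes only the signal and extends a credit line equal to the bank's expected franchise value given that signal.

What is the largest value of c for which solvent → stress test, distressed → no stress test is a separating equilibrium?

Under separation: stress test → solvent (pays 190); no stress test → distressed (pays 109).
Distressed: 109 − 20 = 89 ≥ 190 − 133 = 57. Holds regardless of c. ✓
Solvent: 190 − c ≥ 109 − 9, so c ≤ 190 − 100 = 90.

90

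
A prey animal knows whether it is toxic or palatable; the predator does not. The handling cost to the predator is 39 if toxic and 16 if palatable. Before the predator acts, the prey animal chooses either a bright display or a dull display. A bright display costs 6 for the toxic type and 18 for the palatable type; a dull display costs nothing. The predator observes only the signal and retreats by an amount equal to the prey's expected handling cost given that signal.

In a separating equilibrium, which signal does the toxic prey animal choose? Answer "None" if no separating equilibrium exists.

Try toxic → bright display, palatable → dull display:
  Under separation the predator infers type exactly: bright display → toxic (pays 39), dull display → palatable (pays 16).
  Toxic: bright display gives 39 − 6 = 33; dull display gives 16 − 0 = 16. No deviation. ✓
  Palatable: dull display gives 16 − 0 = 16; bright display gives 39 − 18 = 21. Would deviate. ✗
Try toxic → dull display, palatable → bright display:
  Under separation the predator infers type exactly: dull display → toxic (pays 39), bright display → palatable (pays 16).
  Toxic: dull display gives 39 − 0 = 39; bright display gives 16 − 6 = 10. No deviation. ✓
  Palatable: bright display gives 16 − 18 = -2; dull display gives 39 − 0 = 39. Would deviate. ✗
Neither assignment is incentive-compatible.

None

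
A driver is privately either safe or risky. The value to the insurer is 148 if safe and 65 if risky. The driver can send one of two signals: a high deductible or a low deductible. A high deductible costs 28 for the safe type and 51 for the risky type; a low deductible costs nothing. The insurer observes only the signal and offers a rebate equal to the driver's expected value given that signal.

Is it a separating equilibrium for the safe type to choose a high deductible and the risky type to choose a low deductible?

No

Under separation the insurer infers type exactly: high deductible → safe (pays 148), low deductible → risky (pays 65).
Safe: high deductible gives 148 − 28 = 120; low deductible gives 65 − 0 = 65. No deviation. ✓
Risky: low deductible gives 65 − 0 = 65; high deductible gives 148 − 51 = 97. Would deviate. ✗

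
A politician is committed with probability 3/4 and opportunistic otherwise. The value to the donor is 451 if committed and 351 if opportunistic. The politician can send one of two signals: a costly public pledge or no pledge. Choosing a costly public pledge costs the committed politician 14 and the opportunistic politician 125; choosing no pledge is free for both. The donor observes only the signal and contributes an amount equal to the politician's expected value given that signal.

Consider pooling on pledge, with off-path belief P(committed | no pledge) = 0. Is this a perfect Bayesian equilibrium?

At the pooled signal (pledge) the donor holds the prior 3/4 and pays 3/4·451 + 1/4·351 = 426. Off-path (no pledge) belief 0 gives 0·451 + 1·351 = 351.
Committed: pledge gives 426 − 14 = 412; no pledge gives 351 − 0 = 351. Stays. ✓
Opportunistic: pledge gives 426 − 125 = 301; no pledge gives 351 − 0 = 351. Deviates. ✗

No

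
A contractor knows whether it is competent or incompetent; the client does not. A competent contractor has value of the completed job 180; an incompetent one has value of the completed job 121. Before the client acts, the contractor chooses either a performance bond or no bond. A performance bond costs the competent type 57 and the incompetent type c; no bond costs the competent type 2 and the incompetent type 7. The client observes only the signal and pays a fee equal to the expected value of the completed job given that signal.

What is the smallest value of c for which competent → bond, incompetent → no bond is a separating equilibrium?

Under separation: bond → competent (pays 180); no bond → incompetent (pays 121).
Competent: 180 − 57 = 123 ≥ 121 − 2 = 119. Holds regardless of c. ✓
Incompetent: 121 − 7 ≥ 180 − c, so c ≥ 180 − 114 = 66.

66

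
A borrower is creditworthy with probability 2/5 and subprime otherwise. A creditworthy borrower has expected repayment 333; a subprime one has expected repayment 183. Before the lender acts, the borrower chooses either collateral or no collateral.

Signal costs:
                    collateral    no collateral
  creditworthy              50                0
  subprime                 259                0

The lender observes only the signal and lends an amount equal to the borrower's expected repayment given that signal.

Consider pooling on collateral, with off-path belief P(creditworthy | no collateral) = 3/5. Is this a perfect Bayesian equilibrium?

No

On the equilibrium path (collateral) the lender holds the prior 2/5 and pays 2/5·333 + 3/5·183 = 243. Off-path (no collateral) belief 3/5 gives 3/5·333 + 2/5·183 = 273.
Creditworthy: collateral gives 243 − 50 = 193; no collateral gives 273 − 0 = 273. Deviates. ✗
Subprime: collateral gives 243 − 259 = -16; no collateral gives 273 − 0 = 273. Deviates. ✗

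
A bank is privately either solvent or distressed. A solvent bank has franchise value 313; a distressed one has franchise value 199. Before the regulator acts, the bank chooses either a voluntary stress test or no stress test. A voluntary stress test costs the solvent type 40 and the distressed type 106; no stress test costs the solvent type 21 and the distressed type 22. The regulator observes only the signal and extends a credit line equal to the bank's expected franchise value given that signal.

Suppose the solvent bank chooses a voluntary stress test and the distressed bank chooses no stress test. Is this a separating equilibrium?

No

If types separate, stress test earns payment 313 and no stress test earns 199.
Solvent: stress test gives 313 − 40 = 273; no stress test gives 199 − 21 = 178. No deviation. ✓
Distressed: no stress test gives 199 − 22 = 177; stress test gives 313 − 106 = 207. Would deviate. ✗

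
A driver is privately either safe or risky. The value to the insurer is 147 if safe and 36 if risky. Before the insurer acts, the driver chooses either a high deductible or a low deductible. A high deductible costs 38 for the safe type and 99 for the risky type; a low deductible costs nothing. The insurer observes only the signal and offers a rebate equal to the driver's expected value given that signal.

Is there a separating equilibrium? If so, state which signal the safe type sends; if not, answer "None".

Try safe → high deductible, risky → low deductible:
  If types separate, high deductible earns payment 147 and low deductible earns 36.
  Safe: high deductible gives 147 − 38 = 109; low deductible gives 36 − 0 = 36. No deviation. ✓
  Risky: low deductible gives 36 − 0 = 36; high deductible gives 147 − 99 = 48. Would deviate. ✗
Try safe → low deductible, risky → high deductible:
  If types separate, low deductible earns payment 147 and high deductible earns 36.
  Safe: low deductible gives 147 − 0 = 147; high deductible gives 36 − 38 = -2. No deviation. ✓
  Risky: high deductible gives 36 − 99 = -63; low deductible gives 147 − 0 = 147. Would deviate. ✗
Neither assignment is incentive-compatible.

None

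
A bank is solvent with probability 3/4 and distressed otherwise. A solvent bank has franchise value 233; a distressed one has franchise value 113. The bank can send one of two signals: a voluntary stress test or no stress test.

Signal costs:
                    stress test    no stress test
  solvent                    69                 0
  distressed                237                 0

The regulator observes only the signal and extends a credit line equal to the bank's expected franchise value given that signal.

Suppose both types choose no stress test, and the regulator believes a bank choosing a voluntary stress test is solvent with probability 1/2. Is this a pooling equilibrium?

At the pooled signal (no stress test) the regulator holds the prior 3/4 and pays 3/4·233 + 1/4·113 = 203. Off-path (stress test) belief 1/2 gives 1/2·233 + 1/2·113 = 173.
Solvent: no stress test gives 203 − 0 = 203; stress test gives 173 − 69 = 104. Stays. ✓
Distressed: no stress test gives 203 − 0 = 203; stress test gives 173 − 237 = -64. Stays. ✓

Yes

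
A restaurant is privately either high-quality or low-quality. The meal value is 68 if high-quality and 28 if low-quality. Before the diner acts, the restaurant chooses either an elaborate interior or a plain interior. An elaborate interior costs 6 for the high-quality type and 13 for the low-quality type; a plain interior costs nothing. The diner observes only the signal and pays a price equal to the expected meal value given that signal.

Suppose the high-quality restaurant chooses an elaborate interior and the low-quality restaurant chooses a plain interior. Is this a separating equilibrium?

If types separate, elaborate interior earns payment 68 and plain interior earns 28.
High-quality: elaborate interior gives 68 − 6 = 62; plain interior gives 28 − 0 = 28. No deviation. ✓
Low-quality: plain interior gives 28 − 0 = 28; elaborate interior gives 68 − 13 = 55. Would deviate. ✗

No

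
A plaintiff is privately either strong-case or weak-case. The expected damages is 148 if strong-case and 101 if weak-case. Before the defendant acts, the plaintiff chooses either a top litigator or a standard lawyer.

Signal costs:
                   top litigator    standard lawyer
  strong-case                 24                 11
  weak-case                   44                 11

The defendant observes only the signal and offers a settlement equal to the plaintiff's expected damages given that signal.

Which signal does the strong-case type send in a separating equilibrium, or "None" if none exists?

None

Try strong-case → top litigator, weak-case → standard lawyer:
  If types separate, top litigator earns payment 148 and standard lawyer earns 101.
  Strong-case: top litigator gives 148 − 24 = 124; standard lawyer gives 101 − 11 = 90. No deviation. ✓
  Weak-case: standard lawyer gives 101 − 11 = 90; top litigator gives 148 − 44 = 104. Would deviate. ✗
Try strong-case → standard lawyer, weak-case → top litigator:
  If types separate, standard lawyer earns payment 148 and top litigator earns 101.
  Strong-case: standard lawyer gives 148 − 11 = 137; top litigator gives 101 − 24 = 77. No deviation. ✓
  Weak-case: top litigator gives 101 − 44 = 57; standard lawyer gives 148 − 11 = 137. Would deviate. ✗
Neither assignment is incentive-compatible.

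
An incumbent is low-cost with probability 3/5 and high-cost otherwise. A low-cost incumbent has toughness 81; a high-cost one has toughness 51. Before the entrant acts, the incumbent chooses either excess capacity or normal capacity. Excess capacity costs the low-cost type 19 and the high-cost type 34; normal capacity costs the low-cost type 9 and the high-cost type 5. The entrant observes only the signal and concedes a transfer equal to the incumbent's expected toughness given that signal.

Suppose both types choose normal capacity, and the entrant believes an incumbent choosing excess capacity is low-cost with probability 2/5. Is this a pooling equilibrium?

At the pooled signal (normal capacity) the entrant holds the prior 3/5 and pays 3/5·81 + 2/5·51 = 69. Off-path (excess capacity) belief 2/5 gives 2/5·81 + 3/5·51 = 63.
Low-cost: normal capacity gives 69 − 9 = 60; excess capacity gives 63 − 19 = 44. Stays. ✓
High-cost: normal capacity gives 69 − 5 = 64; excess capacity gives 63 − 34 = 29. Stays. ✓

Yes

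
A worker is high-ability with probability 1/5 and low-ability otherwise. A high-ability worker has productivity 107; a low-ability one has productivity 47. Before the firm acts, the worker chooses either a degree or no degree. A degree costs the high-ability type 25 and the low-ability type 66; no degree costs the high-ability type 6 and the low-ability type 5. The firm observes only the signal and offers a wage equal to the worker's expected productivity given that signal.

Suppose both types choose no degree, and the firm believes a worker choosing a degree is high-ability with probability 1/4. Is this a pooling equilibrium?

On the equilibrium path (no degree) the firm holds the prior 1/5 and pays 1/5·107 + 4/5·47 = 59. Off-path (degree) belief 1/4 gives 1/4·107 + 3/4·47 = 62.
High-ability: no degree gives 59 − 6 = 53; degree gives 62 − 25 = 37. Stays. ✓
Low-ability: no degree gives 59 − 5 = 54; degree gives 62 − 66 = -4. Stays. ✓
Beliefs are Bayes-consistent on-path and both types best-respond.

Yes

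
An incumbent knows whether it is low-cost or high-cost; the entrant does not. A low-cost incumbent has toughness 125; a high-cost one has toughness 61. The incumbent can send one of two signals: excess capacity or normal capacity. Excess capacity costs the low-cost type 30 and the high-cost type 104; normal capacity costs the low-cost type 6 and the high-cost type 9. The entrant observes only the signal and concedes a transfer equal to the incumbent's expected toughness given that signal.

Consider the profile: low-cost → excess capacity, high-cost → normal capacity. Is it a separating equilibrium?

Yes

If types separate, excess capacity earns payment 125 and normal capacity earns 61.
Low-cost: excess capacity gives 125 − 30 = 95; normal capacity gives 61 − 6 = 55. No deviation. ✓
High-cost: normal capacity gives 61 − 9 = 52; excess capacity gives 125 − 104 = 21. No deviation. ✓
Both incentive constraints hold.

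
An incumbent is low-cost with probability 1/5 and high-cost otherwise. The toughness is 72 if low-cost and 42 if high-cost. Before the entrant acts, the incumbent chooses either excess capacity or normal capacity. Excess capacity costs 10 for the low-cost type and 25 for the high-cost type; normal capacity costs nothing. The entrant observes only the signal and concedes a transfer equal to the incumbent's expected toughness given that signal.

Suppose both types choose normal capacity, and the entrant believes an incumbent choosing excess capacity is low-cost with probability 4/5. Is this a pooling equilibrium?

No

On the equilibrium path (normal capacity) the entrant holds the prior 1/5 and pays 1/5·72 + 4/5·42 = 48. Off-path (excess capacity) belief 4/5 gives 4/5·72 + 1/5·42 = 66.
Low-cost: normal capacity gives 48 − 0 = 48; excess capacity gives 66 − 10 = 56. Deviates. ✗
High-cost: normal capacity gives 48 − 0 = 48; excess capacity gives 66 − 25 = 41. Stays. ✓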